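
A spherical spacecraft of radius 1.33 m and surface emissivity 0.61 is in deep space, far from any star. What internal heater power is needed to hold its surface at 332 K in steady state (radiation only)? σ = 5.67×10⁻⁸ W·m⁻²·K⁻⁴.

P ≈ 9340 W

P = εσ·4πr²·T⁴.
4πr² = 22.23 m²; T⁴ = 1.215×10¹⁰ K⁴.
P = 0.61·5.67×10⁻⁸·22.23·1.215×10¹⁰.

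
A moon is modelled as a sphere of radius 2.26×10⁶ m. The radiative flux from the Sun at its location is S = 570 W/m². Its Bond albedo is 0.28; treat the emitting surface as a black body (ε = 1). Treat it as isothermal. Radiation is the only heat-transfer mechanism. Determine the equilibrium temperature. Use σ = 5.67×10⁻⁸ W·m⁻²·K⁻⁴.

At equilibrium, absorbed power = emitted power.
Absorbing cross-section = πr² = 1.605×10¹³ m²; emitting surface = 4πr² = 6.418×10¹³ m² (ratio 4).
(1−a)S·A_cross = εσ·A_surf·T⁴  ⇒  T⁴ = (1−a)S/(4σ).
T⁴ = 0.720·570/(4·5.67×10⁻⁸) = 1.810×10⁹ K⁴.
T = (1.810×10⁹)^(1/4).

T ≈ 206 K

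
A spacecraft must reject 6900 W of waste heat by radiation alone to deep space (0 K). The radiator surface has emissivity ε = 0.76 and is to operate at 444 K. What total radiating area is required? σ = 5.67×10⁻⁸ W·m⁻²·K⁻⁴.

A ≈ 4.12 m²

P = εσA T⁴ ⇒ A = P/(εσT⁴).
T⁴ = 3.886×10¹⁰ K⁴.
A = 6900/(0.76 × 5.67×10⁻⁸ × 3.886×10¹⁰).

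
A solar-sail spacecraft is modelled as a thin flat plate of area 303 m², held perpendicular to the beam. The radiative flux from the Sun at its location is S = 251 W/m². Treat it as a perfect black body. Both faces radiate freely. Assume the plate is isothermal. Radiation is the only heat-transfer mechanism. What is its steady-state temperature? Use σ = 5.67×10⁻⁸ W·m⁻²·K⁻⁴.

At equilibrium, absorbed power = emitted power.
Absorbing cross-section = A = 303.0 m²; emitting surface = 2A = 606.0 m² (ratio 2).
S·A_cross = εσ·A_surf·T⁴  ⇒  T⁴ = S/(2σ).
T⁴ = 1.00·251/(2·5.67×10⁻⁸) = 2.213×10⁹ K⁴.
T = (2.213×10⁹)^(1/4).

T ≈ 217 K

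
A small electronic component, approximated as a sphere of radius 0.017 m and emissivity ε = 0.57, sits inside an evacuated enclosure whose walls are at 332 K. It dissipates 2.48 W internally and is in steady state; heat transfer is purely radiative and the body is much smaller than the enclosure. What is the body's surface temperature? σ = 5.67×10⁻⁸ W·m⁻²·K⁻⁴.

T ≈ 427 K

For a small grey body in a large enclosure, net radiated power = εσA(T⁴ − T_w⁴).
Steady state: P = εσA(T⁴ − T_w⁴) with A = 4πr² = 0.003632 m².
T⁴ = P/(εσA) + T_w⁴ = 2.48/(0.57·5.67×10⁻⁸·0.003632) + (332)⁴
    = 2.113×10¹⁰ + 1.215×10¹⁰ = 3.328×10¹⁰ K⁴.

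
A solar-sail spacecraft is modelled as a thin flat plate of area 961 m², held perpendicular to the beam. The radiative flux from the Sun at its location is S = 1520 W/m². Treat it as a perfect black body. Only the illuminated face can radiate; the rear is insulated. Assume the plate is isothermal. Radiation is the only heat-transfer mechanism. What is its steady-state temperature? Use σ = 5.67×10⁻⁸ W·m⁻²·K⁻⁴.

At equilibrium, absorbed power = emitted power.
Absorbing cross-section = A = 961.0 m²; emitting surface = A = 961.0 m² (ratio 1).
S·A_cross = εσ·A_surf·T⁴  ⇒  T⁴ = S/(1σ).
T⁴ = 1.00·1520/(1·5.67×10⁻⁸) = 2.681×10¹⁰ K⁴.
T = (2.681×10¹⁰)^(1/4).

T ≈ 405 K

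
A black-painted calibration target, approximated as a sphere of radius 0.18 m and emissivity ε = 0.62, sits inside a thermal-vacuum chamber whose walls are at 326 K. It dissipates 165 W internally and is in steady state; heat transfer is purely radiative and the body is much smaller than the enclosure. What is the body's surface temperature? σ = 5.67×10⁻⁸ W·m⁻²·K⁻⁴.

T ≈ 389 K

For a small grey body in a large enclosure, net radiated power = εσA(T⁴ − T_w⁴).
Steady state: P = εσA(T⁴ − T_w⁴) with A = 4πr² = 0.4072 m².
T⁴ = P/(εσA) + T_w⁴ = 165/(0.62·5.67×10⁻⁸·0.4072) + (326)⁴
    = 1.153×10¹⁰ + 1.129×10¹⁰ = 2.282×10¹⁰ K⁴.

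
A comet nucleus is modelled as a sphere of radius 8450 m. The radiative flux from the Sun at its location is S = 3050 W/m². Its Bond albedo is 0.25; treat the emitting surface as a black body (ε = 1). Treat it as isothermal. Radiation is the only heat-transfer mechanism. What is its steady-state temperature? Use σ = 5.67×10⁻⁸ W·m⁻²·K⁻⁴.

At equilibrium, absorbed power = emitted power.
Absorbing cross-section = πr² = 2.243×10⁸ m²; emitting surface = 4πr² = 8.973×10⁸ m² (ratio 4).
(1−a)S·A_cross = εσ·A_surf·T⁴  ⇒  T⁴ = (1−a)S/(4σ).
T⁴ = 0.750·3050/(4·5.67×10⁻⁸) = 1.009×10¹⁰ K⁴.
T = (1.009×10¹⁰)^(1/4).

T ≈ 317 K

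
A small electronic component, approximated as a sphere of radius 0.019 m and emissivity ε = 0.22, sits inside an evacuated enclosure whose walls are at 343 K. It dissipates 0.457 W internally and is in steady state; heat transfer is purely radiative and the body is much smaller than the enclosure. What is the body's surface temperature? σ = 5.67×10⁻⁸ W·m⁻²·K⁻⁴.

For a small grey body in a large enclosure, net radiated power = εσA(T⁴ − T_w⁴).
Steady state: P = εσA(T⁴ − T_w⁴) with A = 4πr² = 0.004536 m².
T⁴ = P/(εσA) + T_w⁴ = 0.457/(0.22·5.67×10⁻⁸·0.004536) + (343)⁴
    = 8.076×10⁹ + 1.384×10¹⁰ = 2.192×10¹⁰ K⁴.

T ≈ 385 K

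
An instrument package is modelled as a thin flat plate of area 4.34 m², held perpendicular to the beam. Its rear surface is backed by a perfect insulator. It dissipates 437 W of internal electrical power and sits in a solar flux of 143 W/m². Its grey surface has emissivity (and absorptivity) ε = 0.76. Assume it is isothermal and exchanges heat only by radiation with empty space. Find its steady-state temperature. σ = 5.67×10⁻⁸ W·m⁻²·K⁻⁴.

T ≈ 264 K

At steady state, absorbed solar power + internal power = radiated power.
Absorbed: α·S·A_cross = 0.76·143·4.340 = 471.7 W (cross-section A).
Total input = 471.7 + 437 = 908.7 W.
Radiated: εσ·A_surf·T⁴ with A_surf = A = 4.340 m².
T⁴ = 908.7/(0.76·5.67×10⁻⁸·4.340) = 4.859×10⁹ K⁴.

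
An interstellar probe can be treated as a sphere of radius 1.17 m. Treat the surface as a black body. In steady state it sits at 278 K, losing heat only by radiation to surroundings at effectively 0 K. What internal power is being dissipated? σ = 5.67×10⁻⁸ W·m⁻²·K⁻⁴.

Steady state: P = εσA T⁴.
A = 4πr² = 17.20 m²; T⁴ = (278)⁴ = 5.973×10⁹ K⁴.
P = 1.0 × 5.67×10⁻⁸ × 17.20 × 5.973×10⁹.

P ≈ 5830 W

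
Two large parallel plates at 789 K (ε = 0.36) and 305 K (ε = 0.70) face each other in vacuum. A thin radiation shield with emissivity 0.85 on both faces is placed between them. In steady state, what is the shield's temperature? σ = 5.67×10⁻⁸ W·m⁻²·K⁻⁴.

In steady state the net flux on the hot side equals that on the cold side.
σ(T₁⁴−T_s⁴)/D₁ = σ(T_s⁴−T₂⁴)/D₂, with D₁ = 1/ε₁+1/ε_s−1 = 2.954, D₂ = 1/ε_s+1/ε₂−1 = 1.605.
Solve for T_s⁴: T_s⁴ = (D₂·T₁⁴ + D₁·T₂⁴)/(D₁+D₂) = 1.420×10¹¹ K⁴.

T_s ≈ 614 K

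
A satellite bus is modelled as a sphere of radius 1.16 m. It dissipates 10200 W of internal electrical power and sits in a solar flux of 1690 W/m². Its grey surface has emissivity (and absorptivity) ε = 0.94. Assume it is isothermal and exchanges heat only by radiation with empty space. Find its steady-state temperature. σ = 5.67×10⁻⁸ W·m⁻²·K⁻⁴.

At steady state, absorbed solar power + internal power = radiated power.
Absorbed: α·S·A_cross = 0.94·1690·4.227 = 6716 W (cross-section πr²).
Total input = 6716 + 10200 = 16920 W.
Radiated: εσ·A_surf·T⁴ with A_surf = 4πr² = 16.91 m².
T⁴ = 16920/(0.94·5.67×10⁻⁸·16.91) = 1.877×10¹⁰ K⁴.

T ≈ 370 K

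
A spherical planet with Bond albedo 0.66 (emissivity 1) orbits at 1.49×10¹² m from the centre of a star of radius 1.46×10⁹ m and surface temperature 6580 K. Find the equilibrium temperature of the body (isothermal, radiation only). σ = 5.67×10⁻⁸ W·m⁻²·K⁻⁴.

The star's surface emits σT_*⁴; at distance d the flux is S = σT_*⁴(R_*/d)².
S = 5.67×10⁻⁸·(6580)⁴·(1.46×10⁹/1.49×10¹²)² = 102.1 W/m².
For an isothermal sphere T⁴ = (1−a)S/(4σ) = 1.530×10⁸ K⁴.

T ≈ 111 K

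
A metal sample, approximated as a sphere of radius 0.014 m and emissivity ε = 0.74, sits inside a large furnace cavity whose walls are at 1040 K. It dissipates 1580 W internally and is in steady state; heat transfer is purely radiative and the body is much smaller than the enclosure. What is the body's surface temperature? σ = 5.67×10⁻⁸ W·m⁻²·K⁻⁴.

For a small grey body in a large enclosure, net radiated power = εσA(T⁴ − T_w⁴).
Steady state: P = εσA(T⁴ − T_w⁴) with A = 4πr² = 0.002463 m².
T⁴ = P/(εσA) + T_w⁴ = 1580/(0.74·5.67×10⁻⁸·0.002463) + (1040)⁴
    = 1.529×10¹³ + 1.170×10¹² = 1.646×10¹³ K⁴.

T ≈ 2010 K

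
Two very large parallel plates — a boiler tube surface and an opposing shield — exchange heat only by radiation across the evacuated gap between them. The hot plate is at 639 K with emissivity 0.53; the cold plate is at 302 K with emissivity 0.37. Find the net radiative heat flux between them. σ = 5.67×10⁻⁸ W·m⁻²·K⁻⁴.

q ≈ 2500 W/m²

For two infinite grey parallel plates, q = σ(T₁⁴ − T₂⁴)/(1/ε₁ + 1/ε₂ − 1).
T₁⁴ − T₂⁴ = 1.667×10¹¹ − 8.318×10⁹ = 1.584×10¹¹ K⁴.
1/ε₁ + 1/ε₂ − 1 = 1.887 + 2.703 − 1 = 3.589.
q = 5.67×10⁻⁸ × 1.584×10¹¹ / 3.589.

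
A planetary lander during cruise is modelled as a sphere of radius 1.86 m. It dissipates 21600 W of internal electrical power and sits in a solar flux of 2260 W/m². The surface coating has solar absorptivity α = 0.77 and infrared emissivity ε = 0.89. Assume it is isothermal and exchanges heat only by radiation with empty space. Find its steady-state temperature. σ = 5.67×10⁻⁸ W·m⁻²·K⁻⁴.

At steady state, absorbed solar power + internal power = radiated power.
Absorbed: α·S·A_cross = 0.77·2260·10.87 = 18910 W (cross-section πr²).
Total input = 18910 + 21600 = 40510 W.
Radiated: εσ·A_surf·T⁴ with A_surf = 4πr² = 43.47 m².
T⁴ = 40510/(0.89·5.67×10⁻⁸·43.47) = 1.847×10¹⁰ K⁴.

T ≈ 369 K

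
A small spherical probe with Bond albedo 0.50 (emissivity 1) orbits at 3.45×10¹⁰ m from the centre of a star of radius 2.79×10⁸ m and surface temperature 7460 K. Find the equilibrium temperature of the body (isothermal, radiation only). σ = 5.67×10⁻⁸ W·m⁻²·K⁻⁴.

T ≈ 399 K

The star's surface emits σT_*⁴; at distance d the flux is S = σT_*⁴(R_*/d)².
S = 5.67×10⁻⁸·(7460)⁴·(2.79×10⁸/3.45×10¹⁰)² = 11480 W/m².
For an isothermal sphere T⁴ = (1−a)S/(4σ) = 2.532×10¹⁰ K⁴.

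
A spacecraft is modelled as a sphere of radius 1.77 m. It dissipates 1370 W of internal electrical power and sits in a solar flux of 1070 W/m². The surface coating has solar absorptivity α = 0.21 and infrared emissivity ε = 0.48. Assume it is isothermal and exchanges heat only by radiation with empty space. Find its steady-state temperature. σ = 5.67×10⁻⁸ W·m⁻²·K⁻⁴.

At steady state, absorbed solar power + internal power = radiated power.
Absorbed: α·S·A_cross = 0.21·1070·9.842 = 2212 W (cross-section πr²).
Total input = 2212 + 1370 = 3582 W.
Radiated: εσ·A_surf·T⁴ with A_surf = 4πr² = 39.37 m².
T⁴ = 3582/(0.48·5.67×10⁻⁸·39.37) = 3.343×10⁹ K⁴.

T ≈ 240 K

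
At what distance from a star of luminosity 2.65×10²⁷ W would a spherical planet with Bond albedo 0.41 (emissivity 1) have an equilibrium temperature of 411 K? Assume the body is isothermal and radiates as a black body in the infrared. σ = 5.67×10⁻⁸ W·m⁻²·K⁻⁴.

For an isothermal black-emitting sphere, (1−a)S·πr² = σ·4πr²·T⁴ ⇒ S = 4σT⁴/(1−a).
S = 4·5.67×10⁻⁸·(411)⁴/0.590 = 10970 W/m².
Flux falls as S = L/(4πd²), so d = √(L/(4πS)) = √(2.65×10²⁷/(4π·10970)).

d ≈ 1.39×10¹¹ m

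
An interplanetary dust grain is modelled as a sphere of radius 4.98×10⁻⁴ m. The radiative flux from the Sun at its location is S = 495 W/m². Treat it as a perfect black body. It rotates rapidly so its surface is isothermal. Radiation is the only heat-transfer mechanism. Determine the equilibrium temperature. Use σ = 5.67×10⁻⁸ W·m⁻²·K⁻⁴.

T ≈ 216 K

At equilibrium, absorbed power = emitted power.
Absorbing cross-section = πr² = 7.791×10⁻⁷ m²; emitting surface = 4πr² = 3.117×10⁻⁶ m² (ratio 4).
S·A_cross = εσ·A_surf·T⁴  ⇒  T⁴ = S/(4σ).
T⁴ = 1.00·495/(4·5.67×10⁻⁸) = 2.183×10⁹ K⁴.
T = (2.183×10⁹)^(1/4).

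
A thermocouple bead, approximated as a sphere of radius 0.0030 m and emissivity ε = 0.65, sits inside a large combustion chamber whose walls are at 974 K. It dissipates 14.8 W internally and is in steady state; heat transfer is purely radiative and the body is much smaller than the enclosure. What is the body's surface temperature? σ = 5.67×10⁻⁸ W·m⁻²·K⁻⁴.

For a small grey body in a large enclosure, net radiated power = εσA(T⁴ − T_w⁴).
Steady state: P = εσA(T⁴ − T_w⁴) with A = 4πr² = 1.131×10⁻⁴ m².
T⁴ = P/(εσA) + T_w⁴ = 14.8/(0.65·5.67×10⁻⁸·1.131×10⁻⁴) + (974)⁴
    = 3.551×10¹² + 9.000×10¹¹ = 4.451×10¹² K⁴.

T ≈ 1450 K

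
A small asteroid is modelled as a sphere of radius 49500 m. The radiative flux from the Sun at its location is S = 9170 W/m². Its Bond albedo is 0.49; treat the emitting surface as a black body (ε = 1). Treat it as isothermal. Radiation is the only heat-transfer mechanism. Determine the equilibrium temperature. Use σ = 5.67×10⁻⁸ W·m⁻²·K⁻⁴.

T ≈ 379 K

At equilibrium, absorbed power = emitted power.
Absorbing cross-section = πr² = 7.698×10⁹ m²; emitting surface = 4πr² = 3.079×10¹⁰ m² (ratio 4).
(1−a)S·A_cross = εσ·A_surf·T⁴  ⇒  T⁴ = (1−a)S/(4σ).
T⁴ = 0.510·9170/(4·5.67×10⁻⁸) = 2.062×10¹⁰ K⁴.
T = (2.062×10¹⁰)^(1/4).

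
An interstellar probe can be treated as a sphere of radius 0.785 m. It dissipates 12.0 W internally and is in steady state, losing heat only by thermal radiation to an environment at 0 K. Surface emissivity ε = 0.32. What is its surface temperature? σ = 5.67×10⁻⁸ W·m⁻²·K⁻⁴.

T ≈ 96.1 K

Steady state: internal power = radiated power, P = εσA T⁴.
Radiating area A = 4πr² = 7.744 m².
T⁴ = P/(εσA) = 12.0/(0.32·5.67×10⁻⁸·7.744) = 8.541×10⁷ K⁴.
T = (8.541×10⁷)^(1/4).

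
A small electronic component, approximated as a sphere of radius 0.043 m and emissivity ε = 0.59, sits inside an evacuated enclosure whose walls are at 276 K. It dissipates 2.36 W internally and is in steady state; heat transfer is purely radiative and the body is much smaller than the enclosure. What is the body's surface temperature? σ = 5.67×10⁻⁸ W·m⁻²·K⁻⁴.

T ≈ 307 K

For a small grey body in a large enclosure, net radiated power = εσA(T⁴ − T_w⁴).
Steady state: P = εσA(T⁴ − T_w⁴) with A = 4πr² = 0.02324 m².
T⁴ = P/(εσA) + T_w⁴ = 2.36/(0.59·5.67×10⁻⁸·0.02324) + (276)⁴
    = 3.036×10⁹ + 5.803×10⁹ = 8.839×10⁹ K⁴.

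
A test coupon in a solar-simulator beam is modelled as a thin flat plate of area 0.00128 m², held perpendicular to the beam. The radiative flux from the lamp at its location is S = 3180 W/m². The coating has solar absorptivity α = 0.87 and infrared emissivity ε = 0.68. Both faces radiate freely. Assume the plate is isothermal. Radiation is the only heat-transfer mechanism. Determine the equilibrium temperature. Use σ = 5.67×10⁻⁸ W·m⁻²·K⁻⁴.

At equilibrium, absorbed power = emitted power.
Absorbing cross-section = A = 0.001280 m²; emitting surface = 2A = 0.002560 m² (ratio 2).
αS·A_cross = εσ·A_surf·T⁴  ⇒  T⁴ = αS/(ε·2σ).
T⁴ = 0.870·3180/(0.68·2·5.67×10⁻⁸) = 3.588×10¹⁰ K⁴.
T = (3.588×10¹⁰)^(1/4).

T ≈ 435 K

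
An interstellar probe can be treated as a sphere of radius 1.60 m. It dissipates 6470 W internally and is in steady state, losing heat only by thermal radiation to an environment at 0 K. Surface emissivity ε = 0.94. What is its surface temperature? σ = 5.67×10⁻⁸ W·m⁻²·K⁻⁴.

Steady state: internal power = radiated power, P = εσA T⁴.
Radiating area A = 4πr² = 32.17 m².
T⁴ = P/(εσA) = 6470/(0.94·5.67×10⁻⁸·32.17) = 3.773×10⁹ K⁴.
T = (3.773×10⁹)^(1/4).

T ≈ 248 K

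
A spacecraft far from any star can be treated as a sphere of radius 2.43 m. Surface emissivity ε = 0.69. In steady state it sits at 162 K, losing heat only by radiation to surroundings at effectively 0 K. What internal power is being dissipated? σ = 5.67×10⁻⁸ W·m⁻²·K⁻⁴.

P ≈ 2000 W

Steady state: P = εσA T⁴.
A = 4πr² = 74.20 m²; T⁴ = (162)⁴ = 6.887×10⁸ K⁴.
P = 0.69 × 5.67×10⁻⁸ × 74.20 × 6.887×10⁸.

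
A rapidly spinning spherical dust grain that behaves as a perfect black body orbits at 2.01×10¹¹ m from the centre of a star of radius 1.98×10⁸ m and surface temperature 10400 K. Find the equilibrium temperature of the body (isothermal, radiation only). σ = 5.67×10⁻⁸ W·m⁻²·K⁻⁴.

The star's surface emits σT_*⁴; at distance d the flux is S = σT_*⁴(R_*/d)².
S = 5.67×10⁻⁸·(10400)⁴·(1.98×10⁸/2.01×10¹¹)² = 643.7 W/m².
For an isothermal sphere T⁴ = (1−a)S/(4σ) = 2.838×10⁹ K⁴.

T ≈ 231 K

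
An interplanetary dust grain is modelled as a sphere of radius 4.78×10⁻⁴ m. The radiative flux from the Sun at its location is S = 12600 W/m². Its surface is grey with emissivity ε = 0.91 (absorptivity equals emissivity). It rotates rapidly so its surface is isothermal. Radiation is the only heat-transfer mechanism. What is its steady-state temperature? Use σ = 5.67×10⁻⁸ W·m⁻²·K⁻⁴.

At equilibrium, absorbed power = emitted power.
Absorbing cross-section = πr² = 7.178×10⁻⁷ m²; emitting surface = 4πr² = 2.871×10⁻⁶ m² (ratio 4).
εS·A_cross = εσ·A_surf·T⁴  ⇒  T⁴ = S/(4σ)   (ε cancels).
T⁴ = 12600/(4·5.67×10⁻⁸) = 5.556×10¹⁰ K⁴.
T = (5.556×10¹⁰)^(1/4).

T ≈ 485 K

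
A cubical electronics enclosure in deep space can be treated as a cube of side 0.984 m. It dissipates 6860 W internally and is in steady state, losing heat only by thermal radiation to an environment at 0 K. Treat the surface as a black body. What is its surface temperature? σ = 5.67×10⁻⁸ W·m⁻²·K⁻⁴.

T ≈ 380 K

Steady state: internal power = radiated power, P = εσA T⁴.
Radiating area A = 6L² = 5.810 m².
T⁴ = P/(εσA) = 6860/(1.0·5.67×10⁻⁸·5.810) = 2.083×10¹⁰ K⁴.
T = (2.083×10¹⁰)^(1/4).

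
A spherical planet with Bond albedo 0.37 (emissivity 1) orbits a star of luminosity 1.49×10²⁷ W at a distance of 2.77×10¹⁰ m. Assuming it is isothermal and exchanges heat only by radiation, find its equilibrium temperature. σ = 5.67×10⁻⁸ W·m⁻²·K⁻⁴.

T ≈ 809 K

First find the stellar flux at distance d: S = L/(4πd²) = 1.49×10²⁷/(4π·(2.77×10¹⁰)²) = 1.545×10⁵ W/m².
For an isothermal sphere, absorbed (1−a)S·πr² = emitted σ·4πr²·T⁴, so T⁴ = (1−a)S/(4σ).
T⁴ = 0.630·1.545×10⁵/(4·5.67×10⁻⁸) = 4.293×10¹¹ K⁴.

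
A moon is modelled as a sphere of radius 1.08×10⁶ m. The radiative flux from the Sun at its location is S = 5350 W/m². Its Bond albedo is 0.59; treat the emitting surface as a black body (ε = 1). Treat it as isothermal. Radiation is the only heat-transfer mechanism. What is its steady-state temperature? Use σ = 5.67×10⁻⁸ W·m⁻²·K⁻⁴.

At equilibrium, absorbed power = emitted power.
Absorbing cross-section = πr² = 3.664×10¹² m²; emitting surface = 4πr² = 1.466×10¹³ m² (ratio 4).
(1−a)S·A_cross = εσ·A_surf·T⁴  ⇒  T⁴ = (1−a)S/(4σ).
T⁴ = 0.410·5350/(4·5.67×10⁻⁸) = 9.672×10⁹ K⁴.
T = (9.672×10⁹)^(1/4).

T ≈ 314 K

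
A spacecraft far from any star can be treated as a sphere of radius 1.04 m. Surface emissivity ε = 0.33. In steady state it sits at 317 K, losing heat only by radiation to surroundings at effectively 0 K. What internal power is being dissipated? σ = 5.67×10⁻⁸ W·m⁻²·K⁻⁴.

P ≈ 2570 W

Steady state: P = εσA T⁴.
A = 4πr² = 13.59 m²; T⁴ = (317)⁴ = 1.010×10¹⁰ K⁴.
P = 0.33 × 5.67×10⁻⁸ × 13.59 × 1.010×10¹⁰.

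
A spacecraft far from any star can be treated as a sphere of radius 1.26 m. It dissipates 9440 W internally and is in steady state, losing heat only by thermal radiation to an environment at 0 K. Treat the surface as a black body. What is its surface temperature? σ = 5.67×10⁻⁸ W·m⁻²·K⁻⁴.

T ≈ 302 K

Steady state: internal power = radiated power, P = εσA T⁴.
Radiating area A = 4πr² = 19.95 m².
T⁴ = P/(εσA) = 9440/(1.0·5.67×10⁻⁸·19.95) = 8.345×10⁹ K⁴.
T = (8.345×10⁹)^(1/4).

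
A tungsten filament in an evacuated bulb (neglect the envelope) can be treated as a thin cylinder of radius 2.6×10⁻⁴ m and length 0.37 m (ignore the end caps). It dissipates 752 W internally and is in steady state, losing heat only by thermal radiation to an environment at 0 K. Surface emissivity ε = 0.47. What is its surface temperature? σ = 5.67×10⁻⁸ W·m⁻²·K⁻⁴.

Steady state: internal power = radiated power, P = εσA T⁴.
Radiating area A = 2πrL = 6.044×10⁻⁴ m².
T⁴ = P/(εσA) = 752/(0.47·5.67×10⁻⁸·6.044×10⁻⁴) = 4.669×10¹³ K⁴.
T = (4.669×10¹³)^(1/4).

T ≈ 2610 K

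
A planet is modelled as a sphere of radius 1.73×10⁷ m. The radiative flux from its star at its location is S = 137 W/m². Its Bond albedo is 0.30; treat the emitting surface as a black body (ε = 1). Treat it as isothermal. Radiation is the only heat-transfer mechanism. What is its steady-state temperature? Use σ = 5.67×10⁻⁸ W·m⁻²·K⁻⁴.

T ≈ 143 K

At equilibrium, absorbed power = emitted power.
Absorbing cross-section = πr² = 9.402×10¹⁴ m²; emitting surface = 4πr² = 3.761×10¹⁵ m² (ratio 4).
(1−a)S·A_cross = εσ·A_surf·T⁴  ⇒  T⁴ = (1−a)S/(4σ).
T⁴ = 0.700·137/(4·5.67×10⁻⁸) = 4.228×10⁸ K⁴.
T = (4.228×10⁸)^(1/4).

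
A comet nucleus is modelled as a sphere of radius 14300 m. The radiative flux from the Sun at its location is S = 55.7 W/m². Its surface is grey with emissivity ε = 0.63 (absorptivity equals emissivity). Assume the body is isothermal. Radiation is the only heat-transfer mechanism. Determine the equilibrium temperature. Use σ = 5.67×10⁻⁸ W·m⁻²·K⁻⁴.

T ≈ 125 K

At equilibrium, absorbed power = emitted power.
Absorbing cross-section = πr² = 6.424×10⁸ m²; emitting surface = 4πr² = 2.570×10⁹ m² (ratio 4).
εS·A_cross = εσ·A_surf·T⁴  ⇒  T⁴ = S/(4σ)   (ε cancels).
T⁴ = 55.7/(4·5.67×10⁻⁸) = 2.456×10⁸ K⁴.
T = (2.456×10⁸)^(1/4).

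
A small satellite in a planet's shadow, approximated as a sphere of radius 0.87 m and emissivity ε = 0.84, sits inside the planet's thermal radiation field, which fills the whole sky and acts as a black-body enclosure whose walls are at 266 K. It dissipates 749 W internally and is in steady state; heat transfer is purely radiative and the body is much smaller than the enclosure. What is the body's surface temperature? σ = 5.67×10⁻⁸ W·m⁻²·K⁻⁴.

For a small grey body in a large enclosure, net radiated power = εσA(T⁴ − T_w⁴).
Steady state: P = εσA(T⁴ − T_w⁴) with A = 4πr² = 9.511 m².
T⁴ = P/(εσA) + T_w⁴ = 749/(0.84·5.67×10⁻⁸·9.511) + (266)⁴
    = 1.653×10⁹ + 5.006×10⁹ = 6.660×10⁹ K⁴.

T ≈ 286 K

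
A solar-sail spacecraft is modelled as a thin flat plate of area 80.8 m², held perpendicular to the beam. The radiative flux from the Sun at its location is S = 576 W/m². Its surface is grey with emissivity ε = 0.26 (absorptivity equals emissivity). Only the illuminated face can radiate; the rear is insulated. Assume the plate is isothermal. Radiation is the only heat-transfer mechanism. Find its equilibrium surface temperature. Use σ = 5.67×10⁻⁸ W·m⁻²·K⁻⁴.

T ≈ 317 K

At equilibrium, absorbed power = emitted power.
Absorbing cross-section = A = 80.80 m²; emitting surface = A = 80.80 m² (ratio 1).
εS·A_cross = εσ·A_surf·T⁴  ⇒  T⁴ = S/(1σ)   (ε cancels).
T⁴ = 576/(1·5.67×10⁻⁸) = 1.016×10¹⁰ K⁴.
T = (1.016×10¹⁰)^(1/4).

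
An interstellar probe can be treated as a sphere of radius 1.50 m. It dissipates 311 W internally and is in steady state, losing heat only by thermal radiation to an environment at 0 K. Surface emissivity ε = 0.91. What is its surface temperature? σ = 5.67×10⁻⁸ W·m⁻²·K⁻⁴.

T ≈ 121 K

Steady state: internal power = radiated power, P = εσA T⁴.
Radiating area A = 4πr² = 28.27 m².
T⁴ = P/(εσA) = 311/(0.91·5.67×10⁻⁸·28.27) = 2.132×10⁸ K⁴.
T = (2.132×10⁸)^(1/4).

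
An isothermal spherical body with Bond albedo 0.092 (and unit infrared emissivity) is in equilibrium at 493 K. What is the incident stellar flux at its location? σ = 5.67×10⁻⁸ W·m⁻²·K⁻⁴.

S ≈ 14800 W/m²

(1−a)S·πr² = σ·4πr²·T⁴ ⇒ S = 4σT⁴/(1−a).
S = 4·5.67×10⁻⁸·5.907×10¹⁰/0.908.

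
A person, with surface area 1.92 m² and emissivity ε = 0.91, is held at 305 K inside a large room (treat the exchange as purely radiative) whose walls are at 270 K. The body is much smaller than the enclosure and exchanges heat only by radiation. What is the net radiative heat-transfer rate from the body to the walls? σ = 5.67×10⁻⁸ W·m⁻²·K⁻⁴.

For a small grey body in a large enclosure: P_net = εσA(T_body⁴ − T_wall⁴).
A = 1.92 m²; T_body⁴ − T_wall⁴ = 8.654×10⁹ − 5.314×10⁹ = 3.339×10⁹ K⁴.
|P_net| = 0.91·5.67×10⁻⁸·1.920·3.339×10⁹.

P_net ≈ 331 W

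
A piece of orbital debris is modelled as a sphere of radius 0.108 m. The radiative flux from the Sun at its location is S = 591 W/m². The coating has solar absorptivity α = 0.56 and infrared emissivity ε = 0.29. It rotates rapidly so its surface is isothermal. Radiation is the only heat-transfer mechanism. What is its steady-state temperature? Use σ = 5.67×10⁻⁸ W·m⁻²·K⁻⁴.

At equilibrium, absorbed power = emitted power.
Absorbing cross-section = πr² = 0.03664 m²; emitting surface = 4πr² = 0.1466 m² (ratio 4).
αS·A_cross = εσ·A_surf·T⁴  ⇒  T⁴ = αS/(ε·4σ).
T⁴ = 0.560·591/(0.29·4·5.67×10⁻⁸) = 5.032×10⁹ K⁴.
T = (5.032×10⁹)^(1/4).

T ≈ 266 K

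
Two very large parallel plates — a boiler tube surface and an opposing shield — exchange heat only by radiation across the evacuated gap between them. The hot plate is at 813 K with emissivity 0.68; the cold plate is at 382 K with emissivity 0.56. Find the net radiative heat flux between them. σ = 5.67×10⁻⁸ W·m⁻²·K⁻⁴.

q ≈ 10400 W/m²

For two infinite grey parallel plates, q = σ(T₁⁴ − T₂⁴)/(1/ε₁ + 1/ε₂ − 1).
T₁⁴ − T₂⁴ = 4.369×10¹¹ − 2.129×10¹⁰ = 4.156×10¹¹ K⁴.
1/ε₁ + 1/ε₂ − 1 = 1.471 + 1.786 − 1 = 2.256.
q = 5.67×10⁻⁸ × 4.156×10¹¹ / 2.256.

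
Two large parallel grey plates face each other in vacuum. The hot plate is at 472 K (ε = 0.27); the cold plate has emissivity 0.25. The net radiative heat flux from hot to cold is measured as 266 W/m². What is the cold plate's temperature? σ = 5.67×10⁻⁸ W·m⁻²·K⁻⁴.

q = σ(T₁⁴ − T₂⁴)/(1/ε₁ + 1/ε₂ − 1); denominator = 6.704.
T₂⁴ = T₁⁴ − q·(1/ε₁+1/ε₂−1)/σ = 4.963×10¹⁰ − 266·6.704/5.67×10⁻⁸
    = 1.818×10¹⁰ K⁴.

T₂ ≈ 367 K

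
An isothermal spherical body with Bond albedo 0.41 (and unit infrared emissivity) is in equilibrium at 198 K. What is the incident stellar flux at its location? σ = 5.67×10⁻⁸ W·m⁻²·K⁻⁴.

S ≈ 591 W/m²

(1−a)S·πr² = σ·4πr²·T⁴ ⇒ S = 4σT⁴/(1−a).
S = 4·5.67×10⁻⁸·1.537×10⁹/0.590.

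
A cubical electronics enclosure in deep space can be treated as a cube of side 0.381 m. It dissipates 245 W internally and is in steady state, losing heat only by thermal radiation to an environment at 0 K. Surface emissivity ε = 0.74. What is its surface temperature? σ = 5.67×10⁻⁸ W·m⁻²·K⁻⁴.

Steady state: internal power = radiated power, P = εσA T⁴.
Radiating area A = 6L² = 0.8710 m².
T⁴ = P/(εσA) = 245/(0.74·5.67×10⁻⁸·0.8710) = 6.704×10⁹ K⁴.
T = (6.704×10⁹)^(1/4).

T ≈ 286 K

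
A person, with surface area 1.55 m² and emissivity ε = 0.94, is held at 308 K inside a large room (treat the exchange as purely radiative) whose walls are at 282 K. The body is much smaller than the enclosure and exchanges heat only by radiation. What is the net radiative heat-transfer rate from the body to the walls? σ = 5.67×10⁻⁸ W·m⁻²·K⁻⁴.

For a small grey body in a large enclosure: P_net = εσA(T_body⁴ − T_wall⁴).
A = 1.55 m²; T_body⁴ − T_wall⁴ = 8.999×10⁹ − 6.324×10⁹ = 2.675×10⁹ K⁴.
|P_net| = 0.94·5.67×10⁻⁸·1.550·2.675×10⁹.

P_net ≈ 221 W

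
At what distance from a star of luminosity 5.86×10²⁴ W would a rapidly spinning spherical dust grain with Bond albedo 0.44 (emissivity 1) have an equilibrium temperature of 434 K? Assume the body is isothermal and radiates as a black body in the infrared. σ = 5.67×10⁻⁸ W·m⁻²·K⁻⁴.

For an isothermal black-emitting sphere, (1−a)S·πr² = σ·4πr²·T⁴ ⇒ S = 4σT⁴/(1−a).
S = 4·5.67×10⁻⁸·(434)⁴/0.560 = 14370 W/m².
Flux falls as S = L/(4πd²), so d = √(L/(4πS)) = √(5.86×10²⁴/(4π·14370)).

d ≈ 5.70×10⁹ m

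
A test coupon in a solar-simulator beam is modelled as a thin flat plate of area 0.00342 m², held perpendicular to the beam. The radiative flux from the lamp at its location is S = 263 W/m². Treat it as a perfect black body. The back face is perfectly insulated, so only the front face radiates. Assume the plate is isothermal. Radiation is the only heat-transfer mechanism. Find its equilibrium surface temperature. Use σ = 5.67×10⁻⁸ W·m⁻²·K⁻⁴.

At equilibrium, absorbed power = emitted power.
Absorbing cross-section = A = 0.003420 m²; emitting surface = A = 0.003420 m² (ratio 1).
S·A_cross = εσ·A_surf·T⁴  ⇒  T⁴ = S/(1σ).
T⁴ = 1.00·263/(1·5.67×10⁻⁸) = 4.638×10⁹ K⁴.
T = (4.638×10⁹)^(1/4).

T ≈ 261 K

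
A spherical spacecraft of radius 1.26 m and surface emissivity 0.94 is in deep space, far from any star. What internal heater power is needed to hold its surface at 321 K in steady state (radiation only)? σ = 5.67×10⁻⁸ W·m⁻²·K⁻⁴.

P = εσ·4πr²·T⁴.
4πr² = 19.95 m²; T⁴ = 1.062×10¹⁰ K⁴.
P = 0.94·5.67×10⁻⁸·19.95·1.062×10¹⁰.

P ≈ 11300 W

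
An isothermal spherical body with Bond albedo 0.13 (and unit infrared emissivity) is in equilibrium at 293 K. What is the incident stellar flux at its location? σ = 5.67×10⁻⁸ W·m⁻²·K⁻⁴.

(1−a)S·πr² = σ·4πr²·T⁴ ⇒ S = 4σT⁴/(1−a).
S = 4·5.67×10⁻⁸·7.370×10⁹/0.870.

S ≈ 1920 W/m²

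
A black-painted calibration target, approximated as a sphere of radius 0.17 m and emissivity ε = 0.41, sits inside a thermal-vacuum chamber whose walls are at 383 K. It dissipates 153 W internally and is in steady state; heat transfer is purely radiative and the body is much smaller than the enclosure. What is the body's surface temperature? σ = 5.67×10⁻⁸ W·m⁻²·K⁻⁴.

T ≈ 446 K

For a small grey body in a large enclosure, net radiated power = εσA(T⁴ − T_w⁴).
Steady state: P = εσA(T⁴ − T_w⁴) with A = 4πr² = 0.3632 m².
T⁴ = P/(εσA) + T_w⁴ = 153/(0.41·5.67×10⁻⁸·0.3632) + (383)⁴
    = 1.812×10¹⁰ + 2.152×10¹⁰ = 3.964×10¹⁰ K⁴.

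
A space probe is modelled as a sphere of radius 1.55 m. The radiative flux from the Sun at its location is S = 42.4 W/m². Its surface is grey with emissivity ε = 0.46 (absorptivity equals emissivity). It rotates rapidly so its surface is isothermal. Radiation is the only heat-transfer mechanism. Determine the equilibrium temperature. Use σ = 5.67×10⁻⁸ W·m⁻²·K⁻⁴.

At equilibrium, absorbed power = emitted power.
Absorbing cross-section = πr² = 7.548 m²; emitting surface = 4πr² = 30.19 m² (ratio 4).
εS·A_cross = εσ·A_surf·T⁴  ⇒  T⁴ = S/(4σ)   (ε cancels).
T⁴ = 42.4/(4·5.67×10⁻⁸) = 1.869×10⁸ K⁴.
T = (1.869×10⁸)^(1/4).

T ≈ 117 K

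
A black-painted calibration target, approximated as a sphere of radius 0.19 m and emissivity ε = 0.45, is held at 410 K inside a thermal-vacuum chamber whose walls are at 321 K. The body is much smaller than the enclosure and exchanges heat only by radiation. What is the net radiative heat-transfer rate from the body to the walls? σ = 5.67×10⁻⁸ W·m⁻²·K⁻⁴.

For a small grey body in a large enclosure: P_net = εσA(T_body⁴ − T_wall⁴).
A = 4πr² = 0.4536 m²; T_body⁴ − T_wall⁴ = 2.826×10¹⁰ − 1.062×10¹⁰ = 1.764×10¹⁰ K⁴.
|P_net| = 0.45·5.67×10⁻⁸·0.4536·1.764×10¹⁰.

P_net ≈ 204 W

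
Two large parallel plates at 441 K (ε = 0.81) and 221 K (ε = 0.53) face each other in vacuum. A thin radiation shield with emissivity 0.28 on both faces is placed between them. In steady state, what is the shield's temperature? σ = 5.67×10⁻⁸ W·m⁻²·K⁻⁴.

T_s ≈ 383 K

In steady state the net flux on the hot side equals that on the cold side.
σ(T₁⁴−T_s⁴)/D₁ = σ(T_s⁴−T₂⁴)/D₂, with D₁ = 1/ε₁+1/ε_s−1 = 3.806, D₂ = 1/ε_s+1/ε₂−1 = 4.458.
Solve for T_s⁴: T_s⁴ = (D₂·T₁⁴ + D₁·T₂⁴)/(D₁+D₂) = 2.150×10¹⁰ K⁴.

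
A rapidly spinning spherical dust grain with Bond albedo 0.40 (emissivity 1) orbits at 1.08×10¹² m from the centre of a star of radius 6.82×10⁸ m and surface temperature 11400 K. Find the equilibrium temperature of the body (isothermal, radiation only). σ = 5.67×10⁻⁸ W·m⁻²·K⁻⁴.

The star's surface emits σT_*⁴; at distance d the flux is S = σT_*⁴(R_*/d)².
S = 5.67×10⁻⁸·(11400)⁴·(6.82×10⁸/1.08×10¹²)² = 381.9 W/m².
For an isothermal sphere T⁴ = (1−a)S/(4σ) = 1.010×10⁹ K⁴.

T ≈ 178 K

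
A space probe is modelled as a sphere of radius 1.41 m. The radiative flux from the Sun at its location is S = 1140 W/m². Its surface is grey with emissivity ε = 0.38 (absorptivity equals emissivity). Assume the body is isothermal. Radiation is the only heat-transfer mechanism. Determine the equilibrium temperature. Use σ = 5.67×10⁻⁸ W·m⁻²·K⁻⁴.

T ≈ 266 K

At equilibrium, absorbed power = emitted power.
Absorbing cross-section = πr² = 6.246 m²; emitting surface = 4πr² = 24.98 m² (ratio 4).
εS·A_cross = εσ·A_surf·T⁴  ⇒  T⁴ = S/(4σ)   (ε cancels).
T⁴ = 1140/(4·5.67×10⁻⁸) = 5.026×10⁹ K⁴.
T = (5.026×10⁹)^(1/4).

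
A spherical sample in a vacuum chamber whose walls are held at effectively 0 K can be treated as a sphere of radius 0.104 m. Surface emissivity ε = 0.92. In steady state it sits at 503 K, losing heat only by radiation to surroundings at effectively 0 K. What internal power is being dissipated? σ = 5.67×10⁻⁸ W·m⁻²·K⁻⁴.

Steady state: P = εσA T⁴.
A = 4πr² = 0.1359 m²; T⁴ = (503)⁴ = 6.401×10¹⁰ K⁴.
P = 0.92 × 5.67×10⁻⁸ × 0.1359 × 6.401×10¹⁰.

P ≈ 454 W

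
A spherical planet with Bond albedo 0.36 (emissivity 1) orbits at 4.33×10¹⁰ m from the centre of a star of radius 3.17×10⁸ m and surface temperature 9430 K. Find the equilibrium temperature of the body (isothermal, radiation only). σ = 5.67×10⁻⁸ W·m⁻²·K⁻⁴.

T ≈ 510 K

The star's surface emits σT_*⁴; at distance d the flux is S = σT_*⁴(R_*/d)².
S = 5.67×10⁻⁸·(9430)⁴·(3.17×10⁸/4.33×10¹⁰)² = 24030 W/m².
For an isothermal sphere T⁴ = (1−a)S/(4σ) = 6.781×10¹⁰ K⁴.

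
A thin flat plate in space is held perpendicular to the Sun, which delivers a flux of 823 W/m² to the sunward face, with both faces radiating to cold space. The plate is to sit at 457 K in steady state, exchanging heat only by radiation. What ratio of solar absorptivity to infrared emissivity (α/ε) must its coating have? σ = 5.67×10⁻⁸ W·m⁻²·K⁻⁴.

α/ε ≈ 6.01

Balance: αS·A = εσ·2A·T⁴ ⇒ α/ε = 2σT⁴/S.
α/ε = 2·5.67×10⁻⁸·(457)⁴/823 = 2·5.67×10⁻⁸·4.362×10¹⁰/823.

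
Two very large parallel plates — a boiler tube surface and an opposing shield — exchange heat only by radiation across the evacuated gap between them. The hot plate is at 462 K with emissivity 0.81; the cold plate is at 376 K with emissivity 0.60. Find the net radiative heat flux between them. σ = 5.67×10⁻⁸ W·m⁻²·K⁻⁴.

For two infinite grey parallel plates, q = σ(T₁⁴ − T₂⁴)/(1/ε₁ + 1/ε₂ − 1).
T₁⁴ − T₂⁴ = 4.556×10¹⁰ − 1.999×10¹⁰ = 2.557×10¹⁰ K⁴.
1/ε₁ + 1/ε₂ − 1 = 1.235 + 1.667 − 1 = 1.901.
q = 5.67×10⁻⁸ × 2.557×10¹⁰ / 1.901.

q ≈ 763 W/m²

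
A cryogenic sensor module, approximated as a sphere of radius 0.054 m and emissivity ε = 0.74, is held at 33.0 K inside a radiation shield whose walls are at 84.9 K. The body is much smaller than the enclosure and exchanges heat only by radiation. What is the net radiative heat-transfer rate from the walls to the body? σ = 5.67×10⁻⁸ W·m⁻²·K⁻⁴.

P_net ≈ 0.0781 W

For a small grey body in a large enclosure: P_net = εσA(T_body⁴ − T_wall⁴).
A = 4πr² = 0.03664 m²; T_body⁴ − T_wall⁴ = 1.186×10⁶ − 5.196×10⁷ = -5.077×10⁷ K⁴.
|P_net| = 0.74·5.67×10⁻⁸·0.03664·5.077×10⁷.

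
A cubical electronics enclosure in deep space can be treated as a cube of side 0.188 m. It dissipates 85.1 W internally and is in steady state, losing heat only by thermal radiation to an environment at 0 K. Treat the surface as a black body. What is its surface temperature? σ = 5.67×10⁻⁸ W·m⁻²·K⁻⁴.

Steady state: internal power = radiated power, P = εσA T⁴.
Radiating area A = 6L² = 0.2121 m².
T⁴ = P/(εσA) = 85.1/(1.0·5.67×10⁻⁸·0.2121) = 7.077×10⁹ K⁴.
T = (7.077×10⁹)^(1/4).

T ≈ 290 K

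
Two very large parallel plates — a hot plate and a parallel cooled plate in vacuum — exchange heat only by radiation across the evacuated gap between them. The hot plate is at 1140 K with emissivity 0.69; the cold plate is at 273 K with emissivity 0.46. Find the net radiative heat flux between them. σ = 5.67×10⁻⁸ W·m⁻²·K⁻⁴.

q ≈ 36400 W/m²

For two infinite grey parallel plates, q = σ(T₁⁴ − T₂⁴)/(1/ε₁ + 1/ε₂ − 1).
T₁⁴ − T₂⁴ = 1.689×10¹² − 5.555×10⁹ = 1.683×10¹² K⁴.
1/ε₁ + 1/ε₂ − 1 = 1.449 + 2.174 − 1 = 2.623.
q = 5.67×10⁻⁸ × 1.683×10¹² / 2.623.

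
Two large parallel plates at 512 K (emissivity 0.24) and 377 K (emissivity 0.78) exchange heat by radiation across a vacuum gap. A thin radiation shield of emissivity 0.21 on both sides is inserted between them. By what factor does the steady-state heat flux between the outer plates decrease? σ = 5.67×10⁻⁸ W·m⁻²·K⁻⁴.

factor ≈ 2.92

Without shield: q₀ = σΔ(T⁴)/(1/ε₁+1/ε₂−1) with denominator 4.449.
With shield the two gaps are in series; the resistances add: (1/ε₁+1/ε_s−1)+(1/ε_s+1/ε₂−1) = 7.929+5.044 = 12.97.
Heat-flux ratio q₀/q = 12.97/4.449.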